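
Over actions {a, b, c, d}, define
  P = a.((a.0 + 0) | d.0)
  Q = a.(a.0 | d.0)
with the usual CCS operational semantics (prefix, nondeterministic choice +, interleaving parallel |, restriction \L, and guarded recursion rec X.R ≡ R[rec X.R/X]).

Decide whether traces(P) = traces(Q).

YES

Reachable graph of P (5 states):
  p0 = a.((a.0 + 0) | d.0) | =a=> p1
  p1 = (a.0 + 0) | d.0 | =a=> p2, =d=> p3
  p2 = 0 | d.0 | =d=> p4
  p3 = (a.0 + 0) | 0 | =a=> p4
  p4 = 0 | 0 | stopped
Reachable graph of Q (5 states):
  q0 = a.(a.0 | d.0) | =a=> q1
  q1 = a.0 | d.0 | =a=> q2, =d=> q3
  q2 = 0 | d.0 | =d=> q4
  q3 = a.0 | 0 | =a=> q4
  q4 = 0 | 0 | stopped
Bisimilarity quotient blocks:
  B0 = {p0, q0}
  B1 = {p1, q1}
  B2 = {p2, q2}
  B3 = {p4, q4}
  B4 = {p3, q3}
p0 ∈ B0, q0 ∈ B0 → same block
Bisimilar ⇒ trace-equivalent.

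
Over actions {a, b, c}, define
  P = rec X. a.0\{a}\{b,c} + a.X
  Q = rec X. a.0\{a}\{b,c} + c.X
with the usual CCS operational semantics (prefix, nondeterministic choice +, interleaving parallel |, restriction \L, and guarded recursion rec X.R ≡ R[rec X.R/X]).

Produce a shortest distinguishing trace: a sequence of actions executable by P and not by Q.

aa

LTS(P): 2 reachable states
  m0 = rec X. a.0\{a}\{b,c} + a.X has moves —a→ m0, —a→ m1
  m1 = 0\{a}\{b,c} has moves (no moves)
LTS(Q): 2 reachable states
  n0 = rec X. a.0\{a}\{b,c} + c.X has moves —a→ n1, —c→ n0
  n1 = 0\{a}\{b,c} has moves (no moves)
Trace ⟨aa⟩ through P, begin at {m0}:
  [1] a ⇒ {m0, m1}
  [2] a ⇒ {m0, m1}
  ✓ P
Trace ⟨aa⟩ through Q, begin at {n0}:
  [1] a ⇒ {n1}
  [2] a ⇒ no successor for Q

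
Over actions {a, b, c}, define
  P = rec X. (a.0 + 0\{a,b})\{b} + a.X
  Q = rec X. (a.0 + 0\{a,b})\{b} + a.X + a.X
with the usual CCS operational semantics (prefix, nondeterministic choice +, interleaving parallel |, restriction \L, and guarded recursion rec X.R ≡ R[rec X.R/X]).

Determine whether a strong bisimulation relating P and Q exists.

LTS(P): 2 reachable states
  p0 = rec X. (a.0 + 0\{a,b})\{b} + a.X ⊢ —a→ p0, —a→ p1
  p1 = 0\{b} ⊢ stopped
LTS(Q): 2 reachable states
  q0 = rec X. (a.0 + 0\{a,b})\{b} + a.X + a.X ⊢ —a→ q0, —a→ q1
  q1 = 0\{b} ⊢ stopped
Coarsest stable partition (strong bisimilarity classes):
  B0 = {p0, q0}
  B1 = {p1, q1}
p0 ∈ B0, q0 ∈ B0 → same block

bisimilar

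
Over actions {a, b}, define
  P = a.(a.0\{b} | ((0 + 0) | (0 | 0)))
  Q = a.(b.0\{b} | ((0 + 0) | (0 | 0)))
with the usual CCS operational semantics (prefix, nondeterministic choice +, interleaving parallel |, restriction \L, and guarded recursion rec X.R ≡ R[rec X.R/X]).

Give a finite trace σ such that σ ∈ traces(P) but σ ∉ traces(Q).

aa

P's transition system — 3 states:
  m0 = a.(a.0\{b} | ((0 + 0) | (0 | 0))) ⊢ ··a··> m1
  m1 = a.0\{b} | ((0 + 0) | (0 | 0)) ⊢ ··a··> m2
  m2 = 0\{b} | ((0 + 0) | (0 | 0)) ⊢ (no moves)
Q's transition system — 3 states:
  n0 = a.(b.0\{b} | ((0 + 0) | (0 | 0))) ⊢ ··a··> n1
  n1 = b.0\{b} | ((0 + 0) | (0 | 0)) ⊢ ··b··> n2
  n2 = 0\{b} | ((0 + 0) | (0 | 0)) ⊢ (no moves)
Run σ = ⟨aa⟩ on P: start {m0}
  [1] a ⇒ {m1}
  [2] a ⇒ {m2}
  ✓ P
Run σ = ⟨aa⟩ on Q: start {n0}
  [1] a ⇒ {n1}
  [2] a ⇒ ∅ (Q stuck)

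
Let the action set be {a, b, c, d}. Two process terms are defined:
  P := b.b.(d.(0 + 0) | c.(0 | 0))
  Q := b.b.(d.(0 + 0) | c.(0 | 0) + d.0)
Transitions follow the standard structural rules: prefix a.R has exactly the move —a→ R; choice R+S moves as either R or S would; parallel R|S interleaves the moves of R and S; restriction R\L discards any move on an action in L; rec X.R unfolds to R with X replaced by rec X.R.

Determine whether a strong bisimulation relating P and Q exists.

P's transition system — 6 states:
  s0 = b.b.(d.(0 + 0) | c.(0 | 0)) :: --b--▸ s1
  s1 = b.(d.(0 + 0) | c.(0 | 0)) :: --b--▸ s2
  s2 = d.(0 + 0) | c.(0 | 0) :: --c--▸ s3, --d--▸ s4
  s3 = d.(0 + 0) | (0 | 0) :: --d--▸ s5
  s4 = (0 + 0) | c.(0 | 0) :: --c--▸ s5
  s5 = (0 + 0) | (0 | 0) :: ∅
Q's transition system — 7 states:
  t0 = b.b.(d.(0 + 0) | c.(0 | 0) + d.0) :: --b--▸ t1
  t1 = b.(d.(0 + 0) | c.(0 | 0) + d.0) :: --b--▸ t2
  t2 = d.(0 + 0) | c.(0 | 0) + d.0 :: --c--▸ t3, --d--▸ t4, --d--▸ t5
  t3 = d.(0 + 0) | (0 | 0) :: --d--▸ t6
  t4 = (0 + 0) | c.(0 | 0) :: --c--▸ t6
  t5 = 0 :: ∅
  t6 = (0 + 0) | (0 | 0) :: ∅
Partition-refinement fixed point:
  B0 = {s0}
  B1 = {s1}
  B2 = {s2}
  B3 = {s4, t4}
  B4 = {s5, t5, t6}
  B5 = {s3, t3}
  B6 = {t0}
  B7 = {t1}
  B8 = {t2}
s0 ∈ B0, t0 ∈ B6 → different blocks

P ≁ Q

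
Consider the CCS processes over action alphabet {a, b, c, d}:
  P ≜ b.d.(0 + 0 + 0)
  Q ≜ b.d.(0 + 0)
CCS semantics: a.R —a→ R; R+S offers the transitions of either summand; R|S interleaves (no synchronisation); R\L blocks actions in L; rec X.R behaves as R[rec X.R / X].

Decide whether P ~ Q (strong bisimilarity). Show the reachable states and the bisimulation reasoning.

bisimilar

LTS(P): 3 reachable states
  u0 = b.d.(0 + 0 + 0) | --b--▸ u1
  u1 = d.(0 + 0 + 0) | --d--▸ u2
  u2 = 0 + 0 + 0 | deadlocked
LTS(Q): 3 reachable states
  v0 = b.d.(0 + 0) | --b--▸ v1
  v1 = d.(0 + 0) | --d--▸ v2
  v2 = 0 + 0 | deadlocked
Bisimilarity quotient blocks:
  B0 = {u0, v0}
  B1 = {u1, v1}
  B2 = {u2, v2}
u0 ∈ B0, v0 ∈ B0 → same block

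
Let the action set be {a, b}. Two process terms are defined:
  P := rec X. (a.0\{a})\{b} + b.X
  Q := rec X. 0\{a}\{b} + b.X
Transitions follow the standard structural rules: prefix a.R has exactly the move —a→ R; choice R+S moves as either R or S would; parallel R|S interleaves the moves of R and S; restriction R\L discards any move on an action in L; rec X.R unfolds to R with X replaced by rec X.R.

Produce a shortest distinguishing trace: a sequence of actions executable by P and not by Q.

a

P's transition system — 2 states:
  s0 = rec X. (a.0\{a})\{b} + b.X | —a→ s1, —b→ s0
  s1 = 0\{a}\{b} | (no moves)
Q's transition system — 1 states:
  t0 = rec X. 0\{a}\{b} + b.X | —b→ t0
Run σ = ⟨a⟩ on P: start {s0}
  after a @ step 1: {s1}
  P completes σ.
Run σ = ⟨a⟩ on Q: start {t0}
  after a @ step 1: no successor for Q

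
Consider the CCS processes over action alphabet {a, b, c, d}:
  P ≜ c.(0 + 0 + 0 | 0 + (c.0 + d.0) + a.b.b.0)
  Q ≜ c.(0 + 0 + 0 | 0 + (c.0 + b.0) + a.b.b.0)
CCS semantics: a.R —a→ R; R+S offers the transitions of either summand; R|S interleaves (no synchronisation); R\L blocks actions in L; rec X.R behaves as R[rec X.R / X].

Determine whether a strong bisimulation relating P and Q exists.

LTS(P): 5 reachable states
  u0 = c.(0 + 0 + 0 | 0 + (c.0 + d.0) + a.b.b.0) ⊢ --c--▸ u1
  u1 = 0 + 0 + 0 | 0 + (c.0 + d.0) + a.b.b.0 ⊢ --a--▸ u2, --c--▸ u3, --d--▸ u3
  u2 = b.b.0 ⊢ --b--▸ u4
  u3 = 0 ⊢ ∅
  u4 = b.0 ⊢ --b--▸ u3
LTS(Q): 5 reachable states
  v0 = c.(0 + 0 + 0 | 0 + (c.0 + b.0) + a.b.b.0) ⊢ --c--▸ v1
  v1 = 0 + 0 + 0 | 0 + (c.0 + b.0) + a.b.b.0 ⊢ --a--▸ v2, --b--▸ v3, --c--▸ v3
  v2 = b.b.0 ⊢ --b--▸ v4
  v3 = 0 ⊢ ∅
  v4 = b.0 ⊢ --b--▸ v3
Partition-refinement fixed point:
  B0 = {u0}
  B1 = {u1}
  B2 = {u2, v2}
  B3 = {u4, v4}
  B4 = {u3, v3}
  B5 = {v0}
  B6 = {v1}
u0 ∈ B0, v0 ∈ B5 → different blocks

P ≁ Q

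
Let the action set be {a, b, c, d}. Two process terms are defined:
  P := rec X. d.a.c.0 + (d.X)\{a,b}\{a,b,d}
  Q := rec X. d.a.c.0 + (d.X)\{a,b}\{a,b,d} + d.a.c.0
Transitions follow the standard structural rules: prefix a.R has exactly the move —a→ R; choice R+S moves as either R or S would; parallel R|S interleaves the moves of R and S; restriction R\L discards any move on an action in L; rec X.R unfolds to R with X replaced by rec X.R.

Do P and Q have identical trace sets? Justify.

P's transition system — 4 states:
  u0 = rec X. d.a.c.0 + (d.X)\{a,b}\{a,b,d} | ··d··> u1
  u1 = a.c.0 | ··a··> u2
  u2 = c.0 | ··c··> u3
  u3 = 0 | ∅
Q's transition system — 4 states:
  v0 = rec X. d.a.c.0 + (d.X)\{a,b}\{a,b,d} + d.a.c.0 | ··d··> v1
  v1 = a.c.0 | ··a··> v2
  v2 = c.0 | ··c··> v3
  v3 = 0 | ∅
Coarsest stable partition (strong bisimilarity classes):
  B0 = {u0, v0}
  B1 = {u1, v1}
  B2 = {u2, v2}
  B3 = {u3, v3}
u0 ∈ B0, v0 ∈ B0 → same block
Bisimilar ⇒ trace-equivalent.

traces(P) = traces(Q)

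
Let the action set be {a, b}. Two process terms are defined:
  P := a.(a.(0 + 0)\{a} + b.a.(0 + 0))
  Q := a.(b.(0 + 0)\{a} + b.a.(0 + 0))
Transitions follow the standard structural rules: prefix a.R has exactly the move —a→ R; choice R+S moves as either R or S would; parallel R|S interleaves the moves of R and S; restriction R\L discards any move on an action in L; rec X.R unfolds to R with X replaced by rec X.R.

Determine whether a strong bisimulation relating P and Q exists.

P ≁ Q

Reachable graph of P (5 states):
  p0 = a.(a.(0 + 0)\{a} + b.a.(0 + 0)) :: =a=> p1
  p1 = a.(0 + 0)\{a} + b.a.(0 + 0) :: =a=> p2, =b=> p3
  p2 = (0 + 0)\{a} :: ∅
  p3 = a.(0 + 0) :: =a=> p4
  p4 = 0 + 0 :: ∅
Reachable graph of Q (5 states):
  q0 = a.(b.(0 + 0)\{a} + b.a.(0 + 0)) :: =a=> q1
  q1 = b.(0 + 0)\{a} + b.a.(0 + 0) :: =b=> q2, =b=> q3
  q2 = (0 + 0)\{a} :: ∅
  q3 = a.(0 + 0) :: =a=> q4
  q4 = 0 + 0 :: ∅
Bisimilarity quotient blocks:
  B0 = {p0}
  B1 = {p1}
  B2 = {p2, p4, q2, q4}
  B3 = {p3, q3}
  B4 = {q0}
  B5 = {q1}
p0 ∈ B0, q0 ∈ B4 → different blocks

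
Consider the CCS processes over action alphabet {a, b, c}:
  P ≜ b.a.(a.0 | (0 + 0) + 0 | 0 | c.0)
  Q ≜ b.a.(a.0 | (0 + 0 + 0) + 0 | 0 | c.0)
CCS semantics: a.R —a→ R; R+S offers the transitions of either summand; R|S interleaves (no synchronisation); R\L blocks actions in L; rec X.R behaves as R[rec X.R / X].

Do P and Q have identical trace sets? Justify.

Reachable graph of P (5 states):
  m0 = b.a.(a.0 | (0 + 0) + 0 | 0 | c.0) ⊢ —b→ m1
  m1 = a.(a.0 | (0 + 0) + 0 | 0 | c.0) ⊢ —a→ m2
  m2 = a.0 | (0 + 0) + 0 | 0 | c.0 ⊢ —a→ m3, —c→ m4
  m3 = 0 | (0 + 0) ⊢ deadlocked
  m4 = 0 | 0 | 0 ⊢ deadlocked
Reachable graph of Q (5 states):
  n0 = b.a.(a.0 | (0 + 0 + 0) + 0 | 0 | c.0) ⊢ —b→ n1
  n1 = a.(a.0 | (0 + 0 + 0) + 0 | 0 | c.0) ⊢ —a→ n2
  n2 = a.0 | (0 + 0 + 0) + 0 | 0 | c.0 ⊢ —a→ n3, —c→ n4
  n3 = 0 | (0 + 0 + 0) ⊢ deadlocked
  n4 = 0 | 0 | 0 ⊢ deadlocked
Bisimilarity quotient blocks:
  B0 = {m0, n0}
  B1 = {m1, n1}
  B2 = {m2, n2}
  B3 = {m3, m4, n3, n4}
m0 ∈ B0, n0 ∈ B0 → same block
Bisimilar ⇒ trace-equivalent.

traces(P) = traces(Q)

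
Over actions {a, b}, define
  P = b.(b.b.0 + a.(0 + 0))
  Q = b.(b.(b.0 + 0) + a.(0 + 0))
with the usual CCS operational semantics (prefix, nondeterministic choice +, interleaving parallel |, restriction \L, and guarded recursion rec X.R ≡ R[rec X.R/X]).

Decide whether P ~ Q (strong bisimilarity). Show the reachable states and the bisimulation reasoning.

P's transition system — 5 states:
  s0 = b.(b.b.0 + a.(0 + 0)) | =b=> s1
  s1 = b.b.0 + a.(0 + 0) | =a=> s2, =b=> s3
  s2 = 0 + 0 | deadlocked
  s3 = b.0 | =b=> s4
  s4 = 0 | deadlocked
Q's transition system — 5 states:
  t0 = b.(b.(b.0 + 0) + a.(0 + 0)) | =b=> t1
  t1 = b.(b.0 + 0) + a.(0 + 0) | =a=> t2, =b=> t3
  t2 = 0 + 0 | deadlocked
  t3 = b.0 + 0 | =b=> t4
  t4 = 0 | deadlocked
Coarsest stable partition (strong bisimilarity classes):
  B0 = {s0, t0}
  B1 = {s1, t1}
  B2 = {s2, s4, t2, t4}
  B3 = {s3, t3}
s0 ∈ B0, t0 ∈ B0 → same block

YES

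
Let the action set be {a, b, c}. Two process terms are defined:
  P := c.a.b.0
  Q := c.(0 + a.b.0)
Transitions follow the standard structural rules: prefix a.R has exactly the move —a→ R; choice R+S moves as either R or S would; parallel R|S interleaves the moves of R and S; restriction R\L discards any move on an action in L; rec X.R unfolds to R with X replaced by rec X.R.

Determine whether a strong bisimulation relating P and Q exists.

P ~ Q

LTS(P): 4 reachable states
  s0 = c.a.b.0 | -c-> s1
  s1 = a.b.0 | -a-> s2
  s2 = b.0 | -b-> s3
  s3 = 0 | ∅
LTS(Q): 4 reachable states
  t0 = c.(0 + a.b.0) | -c-> t1
  t1 = 0 + a.b.0 | -a-> t2
  t2 = b.0 | -b-> t3
  t3 = 0 | ∅
Coarsest stable partition (strong bisimilarity classes):
  B0 = {s0, t0}
  B1 = {s1, t1}
  B2 = {s2, t2}
  B3 = {s3, t3}
s0 ∈ B0, t0 ∈ B0 → same block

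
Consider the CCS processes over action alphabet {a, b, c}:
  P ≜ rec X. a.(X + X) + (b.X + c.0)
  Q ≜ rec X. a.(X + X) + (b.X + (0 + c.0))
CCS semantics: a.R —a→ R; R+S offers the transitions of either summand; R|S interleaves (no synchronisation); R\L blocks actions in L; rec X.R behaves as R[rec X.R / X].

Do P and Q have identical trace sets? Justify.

YES

LTS(P): 3 reachable states
  m0 = rec X. a.(X + X) + (b.X + c.0) :: —a→ m1, —b→ m0, —c→ m2
  m1 = (rec X. a.(X + X) + (b.X + c.0)) + (rec X. a.(X + X) + (b.X + c.0)) :: —a→ m1, —b→ m0, —c→ m2
  m2 = 0 :: ·
LTS(Q): 3 reachable states
  n0 = rec X. a.(X + X) + (b.X + (0 + c.0)) :: —a→ n1, —b→ n0, —c→ n2
  n1 = (rec X. a.(X + X) + (b.X + (0 + c.0))) + (rec X. a.(X + X) + (b.X + (0 + c.0))) :: —a→ n1, —b→ n0, —c→ n2
  n2 = 0 :: ·
Coarsest stable partition (strong bisimilarity classes):
  B0 = {m0, m1, n0, n1}
  B1 = {m2, n2}
m0 ∈ B0, n0 ∈ B0 → same block
Bisimilar ⇒ trace-equivalent.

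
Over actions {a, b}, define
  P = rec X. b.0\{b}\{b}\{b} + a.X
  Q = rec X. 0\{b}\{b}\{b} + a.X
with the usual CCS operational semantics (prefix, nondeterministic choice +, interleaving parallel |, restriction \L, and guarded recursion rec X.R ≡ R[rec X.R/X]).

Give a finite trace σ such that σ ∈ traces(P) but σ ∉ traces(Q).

P's transition system — 2 states:
  p0 = rec X. b.0\{b}\{b}\{b} + a.X :: --a--▸ p0, --b--▸ p1
  p1 = 0\{b}\{b}\{b} :: ∅
Q's transition system — 1 states:
  q0 = rec X. 0\{b}\{b}\{b} + a.X :: --a--▸ q0
Trace ⟨b⟩ through P, begin at {p0}:
  step 1 (b): {p1}
  P completes σ.
Trace ⟨b⟩ through Q, begin at {q0}:
  step 1 (b): no successor for Q

b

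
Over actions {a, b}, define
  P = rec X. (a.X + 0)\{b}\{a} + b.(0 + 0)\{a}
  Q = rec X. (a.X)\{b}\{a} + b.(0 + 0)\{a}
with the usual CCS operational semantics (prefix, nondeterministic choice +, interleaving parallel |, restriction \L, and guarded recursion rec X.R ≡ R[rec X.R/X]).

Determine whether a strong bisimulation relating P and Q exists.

P's transition system — 2 states:
  m0 = rec X. (a.X + 0)\{b}\{a} + b.(0 + 0)\{a} → —b→ m1
  m1 = (0 + 0)\{a} → (no moves)
Q's transition system — 2 states:
  n0 = rec X. (a.X)\{b}\{a} + b.(0 + 0)\{a} → —b→ n1
  n1 = (0 + 0)\{a} → (no moves)
Bisimilarity quotient blocks:
  B0 = {m0, n0}
  B1 = {m1, n1}
m0 ∈ B0, n0 ∈ B0 → same block

P ~ Q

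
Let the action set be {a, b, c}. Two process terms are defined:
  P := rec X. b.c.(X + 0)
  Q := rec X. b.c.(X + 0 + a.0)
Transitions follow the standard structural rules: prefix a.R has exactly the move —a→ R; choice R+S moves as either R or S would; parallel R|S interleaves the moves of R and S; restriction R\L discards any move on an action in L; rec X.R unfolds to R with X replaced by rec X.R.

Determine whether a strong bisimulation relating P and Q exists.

Reachable graph of P (3 states):
  p0 = rec X. b.c.(X + 0) → =b=> p1
  p1 = c.((rec X. b.c.(X + 0)) + 0) → =c=> p2
  p2 = (rec X. b.c.(X + 0)) + 0 → =b=> p1
Reachable graph of Q (4 states):
  q0 = rec X. b.c.(X + 0 + a.0) → =b=> q1
  q1 = c.((rec X. b.c.(X + 0 + a.0)) + 0 + a.0) → =c=> q2
  q2 = (rec X. b.c.(X + 0 + a.0)) + 0 + a.0 → =a=> q3, =b=> q1
  q3 = 0 → (no moves)
Partition-refinement fixed point:
  B0 = {p0, p2}
  B1 = {p1}
  B2 = {q0}
  B3 = {q1}
  B4 = {q2}
  B5 = {q3}
p0 ∈ B0, q0 ∈ B2 → different blocks

not bisimilar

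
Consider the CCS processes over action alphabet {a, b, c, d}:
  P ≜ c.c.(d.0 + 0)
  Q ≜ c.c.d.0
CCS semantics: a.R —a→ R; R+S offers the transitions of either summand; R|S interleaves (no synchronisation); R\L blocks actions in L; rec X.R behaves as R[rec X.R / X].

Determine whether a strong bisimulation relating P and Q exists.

Reachable graph of P (4 states):
  p0 = c.c.(d.0 + 0) | —c→ p1
  p1 = c.(d.0 + 0) | —c→ p2
  p2 = d.0 + 0 | —d→ p3
  p3 = 0 | ∅
Reachable graph of Q (4 states):
  q0 = c.c.d.0 | —c→ q1
  q1 = c.d.0 | —c→ q2
  q2 = d.0 | —d→ q3
  q3 = 0 | ∅
Bisimilarity quotient blocks:
  B0 = {p0, q0}
  B1 = {p1, q1}
  B2 = {p2, q2}
  B3 = {p3, q3}
p0 ∈ B0, q0 ∈ B0 → same block

P ~ Q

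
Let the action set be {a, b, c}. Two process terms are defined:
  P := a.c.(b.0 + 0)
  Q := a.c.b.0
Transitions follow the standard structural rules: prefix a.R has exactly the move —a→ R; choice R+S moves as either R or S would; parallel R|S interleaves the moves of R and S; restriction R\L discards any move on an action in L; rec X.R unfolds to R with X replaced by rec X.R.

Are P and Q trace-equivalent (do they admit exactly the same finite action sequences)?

LTS(P): 4 reachable states
  u0 = a.c.(b.0 + 0) → ··a··> u1
  u1 = c.(b.0 + 0) → ··c··> u2
  u2 = b.0 + 0 → ··b··> u3
  u3 = 0 → ·
LTS(Q): 4 reachable states
  v0 = a.c.b.0 → ··a··> v1
  v1 = c.b.0 → ··c··> v2
  v2 = b.0 → ··b··> v3
  v3 = 0 → ·
Coarsest stable partition (strong bisimilarity classes):
  B0 = {u0, v0}
  B1 = {u1, v1}
  B2 = {u2, v2}
  B3 = {u3, v3}
u0 ∈ B0, v0 ∈ B0 → same block
Bisimilar ⇒ trace-equivalent.

YES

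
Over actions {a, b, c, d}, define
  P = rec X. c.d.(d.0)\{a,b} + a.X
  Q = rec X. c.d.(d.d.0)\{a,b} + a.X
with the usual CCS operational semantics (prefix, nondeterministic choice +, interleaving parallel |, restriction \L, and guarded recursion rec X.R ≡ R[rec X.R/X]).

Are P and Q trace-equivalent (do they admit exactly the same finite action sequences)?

traces(P) ≠ traces(Q) — witness ⟨cddd⟩

P's transition system — 4 states:
  p0 = rec X. c.d.(d.0)\{a,b} + a.X → =a=> p0, =c=> p1
  p1 = d.(d.0)\{a,b} → =d=> p2
  p2 = (d.0)\{a,b} → =d=> p3
  p3 = 0\{a,b} → deadlocked
Q's transition system — 5 states:
  q0 = rec X. c.d.(d.d.0)\{a,b} + a.X → =a=> q0, =c=> q1
  q1 = d.(d.d.0)\{a,b} → =d=> q2
  q2 = (d.d.0)\{a,b} → =d=> q3
  q3 = (d.0)\{a,b} → =d=> q4
  q4 = 0\{a,b} → deadlocked
Executing cddd from Q (initial set {q0}):
  step 1 (c): {q1}
  step 2 (d): {q2}
  step 3 (d): {q3}
  step 4 (d): {q4}
  Q completes σ.
Executing cddd from P (initial set {p0}):
  step 1 (c): {p1}
  step 2 (d): {p2}
  step 3 (d): {p3}
  step 4 (d): no successor for P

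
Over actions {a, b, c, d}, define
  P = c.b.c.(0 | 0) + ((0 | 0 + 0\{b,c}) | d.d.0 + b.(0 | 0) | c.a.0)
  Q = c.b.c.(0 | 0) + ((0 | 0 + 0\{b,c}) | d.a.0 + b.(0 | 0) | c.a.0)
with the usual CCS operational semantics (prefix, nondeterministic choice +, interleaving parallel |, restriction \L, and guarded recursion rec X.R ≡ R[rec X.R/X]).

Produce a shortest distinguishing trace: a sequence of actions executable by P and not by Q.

LTS(P): 11 reachable states
  u0 = c.b.c.(0 | 0) + ((0 | 0 + 0\{b,c}) | d.d.0 + b.(0 | 0) | c.a.0) has moves --b--▸ u1, --c--▸ u2, --c--▸ u3, --d--▸ u4
  u1 = 0 | 0 | c.a.0 has moves --c--▸ u5
  u2 = b.(0 | 0) | a.0 has moves --a--▸ u6, --b--▸ u5
  u3 = b.c.(0 | 0) has moves --b--▸ u7
  u4 = (0 | 0 + 0\{b,c}) | d.0 has moves --d--▸ u8
  u5 = 0 | 0 | a.0 has moves --a--▸ u9
  u6 = b.(0 | 0) | 0 has moves --b--▸ u9
  u7 = c.(0 | 0) has moves --c--▸ u10
  u8 = (0 | 0 + 0\{b,c}) | 0 has moves ∅
  u9 = 0 | 0 | 0 has moves ∅
  u10 = 0 | 0 has moves ∅
LTS(Q): 11 reachable states
  v0 = c.b.c.(0 | 0) + ((0 | 0 + 0\{b,c}) | d.a.0 + b.(0 | 0) | c.a.0) has moves --b--▸ v1, --c--▸ v2, --c--▸ v3, --d--▸ v4
  v1 = 0 | 0 | c.a.0 has moves --c--▸ v5
  v2 = b.(0 | 0) | a.0 has moves --a--▸ v6, --b--▸ v5
  v3 = b.c.(0 | 0) has moves --b--▸ v7
  v4 = (0 | 0 + 0\{b,c}) | a.0 has moves --a--▸ v8
  v5 = 0 | 0 | a.0 has moves --a--▸ v9
  v6 = b.(0 | 0) | 0 has moves --b--▸ v9
  v7 = c.(0 | 0) has moves --c--▸ v10
  v8 = (0 | 0 + 0\{b,c}) | 0 has moves ∅
  v9 = 0 | 0 | 0 has moves ∅
  v10 = 0 | 0 has moves ∅
Run σ = ⟨dd⟩ on P: start {u0}
  after d @ step 1: {u4}
  after d @ step 2: {u8}
  ✓ P
Run σ = ⟨dd⟩ on Q: start {v0}
  after d @ step 1: {v4}
  after d @ step 2: no successor for Q

dd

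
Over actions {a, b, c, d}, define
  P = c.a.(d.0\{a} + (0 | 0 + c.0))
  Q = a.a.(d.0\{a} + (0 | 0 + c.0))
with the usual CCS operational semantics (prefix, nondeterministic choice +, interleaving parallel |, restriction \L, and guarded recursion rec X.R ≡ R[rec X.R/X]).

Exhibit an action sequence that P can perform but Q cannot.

Reachable graph of P (5 states):
  s0 = c.a.(d.0\{a} + (0 | 0 + c.0)) → —c→ s1
  s1 = a.(d.0\{a} + (0 | 0 + c.0)) → —a→ s2
  s2 = d.0\{a} + (0 | 0 + c.0) → —c→ s3, —d→ s4
  s3 = 0 → ·
  s4 = 0\{a} → ·
Reachable graph of Q (5 states):
  t0 = a.a.(d.0\{a} + (0 | 0 + c.0)) → —a→ t1
  t1 = a.(d.0\{a} + (0 | 0 + c.0)) → —a→ t2
  t2 = d.0\{a} + (0 | 0 + c.0) → —c→ t3, —d→ t4
  t3 = 0 → ·
  t4 = 0\{a} → ·
Trace ⟨c⟩ through P, begin at {s0}:
  [1] c ⇒ {s1}
  — P admits the full trace.
Trace ⟨c⟩ through Q, begin at {t0}:
  [1] c ⇒ ∅ (Q stuck)

c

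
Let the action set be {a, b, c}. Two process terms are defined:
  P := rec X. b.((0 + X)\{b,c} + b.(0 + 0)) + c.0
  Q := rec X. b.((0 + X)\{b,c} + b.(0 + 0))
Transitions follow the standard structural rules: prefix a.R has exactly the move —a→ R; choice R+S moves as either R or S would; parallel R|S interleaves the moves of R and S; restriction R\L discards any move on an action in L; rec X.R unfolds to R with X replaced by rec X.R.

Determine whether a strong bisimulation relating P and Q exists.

P's transition system — 4 states:
  p0 = rec X. b.((0 + X)\{b,c} + b.(0 + 0)) + c.0 has moves —b→ p1, —c→ p2
  p1 = (0 + (rec X. b.((0 + X)\{b,c} + b.(0 + 0)) + c.0))\{b,c} + b.(0 + 0) has moves —b→ p3
  p2 = 0 has moves ·
  p3 = 0 + 0 has moves ·
Q's transition system — 3 states:
  q0 = rec X. b.((0 + X)\{b,c} + b.(0 + 0)) has moves —b→ q1
  q1 = (0 + (rec X. b.((0 + X)\{b,c} + b.(0 + 0))))\{b,c} + b.(0 + 0) has moves —b→ q2
  q2 = 0 + 0 has moves ·
Partition-refinement fixed point:
  B0 = {p0}
  B1 = {p1, q1}
  B2 = {p2, p3, q2}
  B3 = {q0}
p0 ∈ B0, q0 ∈ B3 → different blocks

NO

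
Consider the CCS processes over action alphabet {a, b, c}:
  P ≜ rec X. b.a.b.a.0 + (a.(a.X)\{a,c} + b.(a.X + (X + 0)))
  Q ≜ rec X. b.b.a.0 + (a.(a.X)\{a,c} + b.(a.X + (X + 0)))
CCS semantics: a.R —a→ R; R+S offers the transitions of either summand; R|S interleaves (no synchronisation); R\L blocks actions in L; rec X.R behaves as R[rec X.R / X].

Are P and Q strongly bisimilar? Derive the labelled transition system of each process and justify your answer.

Reachable graph of P (7 states):
  m0 = rec X. b.a.b.a.0 + (a.(a.X)\{a,c} + b.(a.X + (X + 0))) ⊢ —a→ m1, —b→ m2, —b→ m3
  m1 = (a.(rec X. b.a.b.a.0 + (a.(a.X)\{a,c} + b.(a.X + (X + 0)))))\{a,c} ⊢ ∅
  m2 = a.(rec X. b.a.b.a.0 + (a.(a.X)\{a,c} + b.(a.X + (X + 0)))) + ((rec X. b.a.b.a.0 + (a.(a.X)\{a,c} + b.(a.X + (X + 0)))) + 0) ⊢ —a→ m0, —a→ m1, —b→ m2, —b→ m3
  m3 = a.b.a.0 ⊢ —a→ m4
  m4 = b.a.0 ⊢ —b→ m5
  m5 = a.0 ⊢ —a→ m6
  m6 = 0 ⊢ ∅
Reachable graph of Q (6 states):
  n0 = rec X. b.b.a.0 + (a.(a.X)\{a,c} + b.(a.X + (X + 0))) ⊢ —a→ n1, —b→ n2, —b→ n3
  n1 = (a.(rec X. b.b.a.0 + (a.(a.X)\{a,c} + b.(a.X + (X + 0)))))\{a,c} ⊢ ∅
  n2 = a.(rec X. b.b.a.0 + (a.(a.X)\{a,c} + b.(a.X + (X + 0)))) + ((rec X. b.b.a.0 + (a.(a.X)\{a,c} + b.(a.X + (X + 0)))) + 0) ⊢ —a→ n0, —a→ n1, —b→ n2, —b→ n3
  n3 = b.a.0 ⊢ —b→ n4
  n4 = a.0 ⊢ —a→ n5
  n5 = 0 ⊢ ∅
Bisimilarity quotient blocks:
  B0 = {m0}
  B1 = {m2}
  B2 = {m3}
  B3 = {m4, n3}
  B4 = {m5, n4}
  B5 = {m1, m6, n1, n5}
  B6 = {n0}
  B7 = {n2}
m0 ∈ B0, n0 ∈ B6 → different blocks

not bisimilar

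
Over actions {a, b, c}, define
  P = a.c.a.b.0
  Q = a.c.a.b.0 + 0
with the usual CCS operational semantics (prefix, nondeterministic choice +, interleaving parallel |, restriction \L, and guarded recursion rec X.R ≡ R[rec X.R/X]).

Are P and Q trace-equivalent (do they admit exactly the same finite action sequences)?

P's transition system — 5 states:
  s0 = a.c.a.b.0 ⊢ --a--▸ s1
  s1 = c.a.b.0 ⊢ --c--▸ s2
  s2 = a.b.0 ⊢ --a--▸ s3
  s3 = b.0 ⊢ --b--▸ s4
  s4 = 0 ⊢ (no moves)
Q's transition system — 5 states:
  t0 = a.c.a.b.0 + 0 ⊢ --a--▸ t1
  t1 = c.a.b.0 ⊢ --c--▸ t2
  t2 = a.b.0 ⊢ --a--▸ t3
  t3 = b.0 ⊢ --b--▸ t4
  t4 = 0 ⊢ (no moves)
Partition-refinement fixed point:
  B0 = {s0, t0}
  B1 = {s1, t1}
  B2 = {s2, t2}
  B3 = {s3, t3}
  B4 = {s4, t4}
s0 ∈ B0, t0 ∈ B0 → same block
Bisimilar ⇒ trace-equivalent.

trace-equivalent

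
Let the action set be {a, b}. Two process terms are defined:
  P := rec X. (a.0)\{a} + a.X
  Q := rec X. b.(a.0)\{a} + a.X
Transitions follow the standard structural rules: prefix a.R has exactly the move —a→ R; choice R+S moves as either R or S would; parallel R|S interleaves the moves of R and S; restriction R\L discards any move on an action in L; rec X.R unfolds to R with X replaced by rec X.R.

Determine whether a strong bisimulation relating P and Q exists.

P's transition system — 1 states:
  u0 = rec X. (a.0)\{a} + a.X ⊢ =a=> u0
Q's transition system — 2 states:
  v0 = rec X. b.(a.0)\{a} + a.X ⊢ =a=> v0, =b=> v1
  v1 = (a.0)\{a} ⊢ ·
Partition-refinement fixed point:
  B0 = {u0}
  B1 = {v0}
  B2 = {v1}
u0 ∈ B0, v0 ∈ B1 → different blocks

P ≁ Q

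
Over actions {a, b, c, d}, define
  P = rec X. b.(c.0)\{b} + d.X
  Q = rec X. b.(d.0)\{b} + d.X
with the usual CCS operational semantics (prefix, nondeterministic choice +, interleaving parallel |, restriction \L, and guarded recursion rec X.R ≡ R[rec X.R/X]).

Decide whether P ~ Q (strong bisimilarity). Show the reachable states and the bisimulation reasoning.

not bisimilar

Reachable graph of P (3 states):
  p0 = rec X. b.(c.0)\{b} + d.X :: —b→ p1, —d→ p0
  p1 = (c.0)\{b} :: —c→ p2
  p2 = 0\{b} :: stopped
Reachable graph of Q (3 states):
  q0 = rec X. b.(d.0)\{b} + d.X :: —b→ q1, —d→ q0
  q1 = (d.0)\{b} :: —d→ q2
  q2 = 0\{b} :: stopped
Bisimilarity quotient blocks:
  B0 = {p0}
  B1 = {p1}
  B2 = {p2, q2}
  B3 = {q0}
  B4 = {q1}
p0 ∈ B0, q0 ∈ B3 → different blocks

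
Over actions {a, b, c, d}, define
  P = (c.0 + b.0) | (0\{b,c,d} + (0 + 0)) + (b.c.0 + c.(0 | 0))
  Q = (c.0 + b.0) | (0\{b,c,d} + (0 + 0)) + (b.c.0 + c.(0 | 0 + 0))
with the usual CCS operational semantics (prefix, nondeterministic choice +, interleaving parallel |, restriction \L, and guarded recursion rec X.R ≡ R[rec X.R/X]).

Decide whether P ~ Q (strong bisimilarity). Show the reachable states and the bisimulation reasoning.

bisimilar

Reachable graph of P (5 states):
  s0 = (c.0 + b.0) | (0\{b,c,d} + (0 + 0)) + (b.c.0 + c.(0 | 0)) | -b-> s1, -b-> s2, -c-> s1, -c-> s3
  s1 = 0 | (0\{b,c,d} + (0 + 0)) | ·
  s2 = c.0 | -c-> s4
  s3 = 0 | 0 | ·
  s4 = 0 | ·
Reachable graph of Q (5 states):
  t0 = (c.0 + b.0) | (0\{b,c,d} + (0 + 0)) + (b.c.0 + c.(0 | 0 + 0)) | -b-> t1, -b-> t2, -c-> t1, -c-> t3
  t1 = 0 | (0\{b,c,d} + (0 + 0)) | ·
  t2 = c.0 | -c-> t4
  t3 = 0 | 0 + 0 | ·
  t4 = 0 | ·
Coarsest stable partition (strong bisimilarity classes):
  B0 = {s0, t0}
  B1 = {s2, t2}
  B2 = {s1, s3, s4, t1, t3, t4}
s0 ∈ B0, t0 ∈ B0 → same block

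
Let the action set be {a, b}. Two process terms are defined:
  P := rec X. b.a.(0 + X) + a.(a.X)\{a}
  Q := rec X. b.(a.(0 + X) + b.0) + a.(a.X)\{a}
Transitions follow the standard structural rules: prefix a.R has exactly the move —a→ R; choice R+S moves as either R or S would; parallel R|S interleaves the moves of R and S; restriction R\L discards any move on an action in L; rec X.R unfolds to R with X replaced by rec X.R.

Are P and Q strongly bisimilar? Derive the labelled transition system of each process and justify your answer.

NO

LTS(P): 4 reachable states
  u0 = rec X. b.a.(0 + X) + a.(a.X)\{a} → =a=> u1, =b=> u2
  u1 = (a.(rec X. b.a.(0 + X) + a.(a.X)\{a}))\{a} → (no moves)
  u2 = a.(0 + (rec X. b.a.(0 + X) + a.(a.X)\{a})) → =a=> u3
  u3 = 0 + (rec X. b.a.(0 + X) + a.(a.X)\{a}) → =a=> u1, =b=> u2
LTS(Q): 5 reachable states
  v0 = rec X. b.(a.(0 + X) + b.0) + a.(a.X)\{a} → =a=> v1, =b=> v2
  v1 = (a.(rec X. b.(a.(0 + X) + b.0) + a.(a.X)\{a}))\{a} → (no moves)
  v2 = a.(0 + (rec X. b.(a.(0 + X) + b.0) + a.(a.X)\{a})) + b.0 → =a=> v3, =b=> v4
  v3 = 0 + (rec X. b.(a.(0 + X) + b.0) + a.(a.X)\{a}) → =a=> v1, =b=> v2
  v4 = 0 → (no moves)
Bisimilarity quotient blocks:
  B0 = {u0, u3}
  B1 = {u1, v1, v4}
  B2 = {u2}
  B3 = {v0, v3}
  B4 = {v2}
u0 ∈ B0, v0 ∈ B3 → different blocks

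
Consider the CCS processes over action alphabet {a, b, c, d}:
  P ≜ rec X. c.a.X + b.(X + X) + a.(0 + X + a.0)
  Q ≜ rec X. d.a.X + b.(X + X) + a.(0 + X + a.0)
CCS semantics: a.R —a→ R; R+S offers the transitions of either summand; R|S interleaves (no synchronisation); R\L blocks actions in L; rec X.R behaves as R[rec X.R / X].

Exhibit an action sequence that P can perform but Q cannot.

LTS(P): 5 reachable states
  p0 = rec X. c.a.X + b.(X + X) + a.(0 + X + a.0) :: —a→ p1, —b→ p2, —c→ p3
  p1 = 0 + (rec X. c.a.X + b.(X + X) + a.(0 + X + a.0)) + a.0 :: —a→ p1, —a→ p4, —b→ p2, —c→ p3
  p2 = (rec X. c.a.X + b.(X + X) + a.(0 + X + a.0)) + (rec X. c.a.X + b.(X + X) + a.(0 + X + a.0)) :: —a→ p1, —b→ p2, —c→ p3
  p3 = a.(rec X. c.a.X + b.(X + X) + a.(0 + X + a.0)) :: —a→ p0
  p4 = 0 :: ·
LTS(Q): 5 reachable states
  q0 = rec X. d.a.X + b.(X + X) + a.(0 + X + a.0) :: —a→ q1, —b→ q2, —d→ q3
  q1 = 0 + (rec X. d.a.X + b.(X + X) + a.(0 + X + a.0)) + a.0 :: —a→ q1, —a→ q4, —b→ q2, —d→ q3
  q2 = (rec X. d.a.X + b.(X + X) + a.(0 + X + a.0)) + (rec X. d.a.X + b.(X + X) + a.(0 + X + a.0)) :: —a→ q1, —b→ q2, —d→ q3
  q3 = a.(rec X. d.a.X + b.(X + X) + a.(0 + X + a.0)) :: —a→ q0
  q4 = 0 :: ·
Trace ⟨c⟩ through P, begin at {p0}:
  after c @ step 1: {p3}
  P completes σ.
Trace ⟨c⟩ through Q, begin at {q0}:
  after c @ step 1: ∅ (Q stuck)

c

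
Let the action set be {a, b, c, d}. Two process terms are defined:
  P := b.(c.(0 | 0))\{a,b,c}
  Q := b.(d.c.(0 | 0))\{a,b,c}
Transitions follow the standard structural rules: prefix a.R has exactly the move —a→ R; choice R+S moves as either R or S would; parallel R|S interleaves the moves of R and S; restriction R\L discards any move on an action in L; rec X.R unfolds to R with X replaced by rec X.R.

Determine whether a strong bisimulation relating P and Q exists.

LTS(P): 2 reachable states
  s0 = b.(c.(0 | 0))\{a,b,c} ⊢ --b--▸ s1
  s1 = (c.(0 | 0))\{a,b,c} ⊢ stopped
LTS(Q): 3 reachable states
  t0 = b.(d.c.(0 | 0))\{a,b,c} ⊢ --b--▸ t1
  t1 = (d.c.(0 | 0))\{a,b,c} ⊢ --d--▸ t2
  t2 = (c.(0 | 0))\{a,b,c} ⊢ stopped
Partition-refinement fixed point:
  B0 = {s0}
  B1 = {s1, t2}
  B2 = {t0}
  B3 = {t1}
s0 ∈ B0, t0 ∈ B2 → different blocks

P ≁ Q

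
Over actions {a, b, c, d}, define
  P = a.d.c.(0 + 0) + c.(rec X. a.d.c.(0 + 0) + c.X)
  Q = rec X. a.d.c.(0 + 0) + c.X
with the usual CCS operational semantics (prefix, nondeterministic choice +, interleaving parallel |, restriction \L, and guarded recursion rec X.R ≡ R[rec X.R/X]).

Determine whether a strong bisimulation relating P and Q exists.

P's transition system — 5 states:
  u0 = a.d.c.(0 + 0) + c.(rec X. a.d.c.(0 + 0) + c.X) ⊢ =a=> u1, =c=> u2
  u1 = d.c.(0 + 0) ⊢ =d=> u3
  u2 = rec X. a.d.c.(0 + 0) + c.X ⊢ =a=> u1, =c=> u2
  u3 = c.(0 + 0) ⊢ =c=> u4
  u4 = 0 + 0 ⊢ ·
Q's transition system — 4 states:
  v0 = rec X. a.d.c.(0 + 0) + c.X ⊢ =a=> v1, =c=> v0
  v1 = d.c.(0 + 0) ⊢ =d=> v2
  v2 = c.(0 + 0) ⊢ =c=> v3
  v3 = 0 + 0 ⊢ ·
Bisimilarity quotient blocks:
  B0 = {u0, u2, v0}
  B1 = {u1, v1}
  B2 = {u3, v2}
  B3 = {u4, v3}
u0 ∈ B0, v0 ∈ B0 → same block

P ~ Q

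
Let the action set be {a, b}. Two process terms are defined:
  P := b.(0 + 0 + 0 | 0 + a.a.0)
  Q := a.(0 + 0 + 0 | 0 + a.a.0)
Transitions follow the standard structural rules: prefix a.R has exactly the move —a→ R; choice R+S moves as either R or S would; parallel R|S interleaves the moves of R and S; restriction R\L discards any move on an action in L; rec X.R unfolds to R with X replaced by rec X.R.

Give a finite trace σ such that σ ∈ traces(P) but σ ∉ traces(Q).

Reachable graph of P (4 states):
  u0 = b.(0 + 0 + 0 | 0 + a.a.0) → =b=> u1
  u1 = 0 + 0 + 0 | 0 + a.a.0 → =a=> u2
  u2 = a.0 → =a=> u3
  u3 = 0 → deadlocked
Reachable graph of Q (4 states):
  v0 = a.(0 + 0 + 0 | 0 + a.a.0) → =a=> v1
  v1 = 0 + 0 + 0 | 0 + a.a.0 → =a=> v2
  v2 = a.0 → =a=> v3
  v3 = 0 → deadlocked
Executing b from P (initial set {u0}):
  step 1 (b): {u1}
  P completes σ.
Executing b from Q (initial set {v0}):
  step 1 (b): ∅ (Q stuck)

b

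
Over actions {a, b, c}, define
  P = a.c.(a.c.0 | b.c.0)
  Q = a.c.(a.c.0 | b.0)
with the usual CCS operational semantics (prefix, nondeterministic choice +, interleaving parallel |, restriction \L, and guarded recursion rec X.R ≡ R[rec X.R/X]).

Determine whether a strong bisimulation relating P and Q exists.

NO

LTS(P): 11 reachable states
  p0 = a.c.(a.c.0 | b.c.0) :: —a→ p1
  p1 = c.(a.c.0 | b.c.0) :: —c→ p2
  p2 = a.c.0 | b.c.0 :: —a→ p3, —b→ p4
  p3 = c.0 | b.c.0 :: —b→ p5, —c→ p6
  p4 = a.c.0 | c.0 :: —a→ p5, —c→ p7
  p5 = c.0 | c.0 :: —c→ p8, —c→ p9
  p6 = 0 | b.c.0 :: —b→ p8
  p7 = a.c.0 | 0 :: —a→ p9
  p8 = 0 | c.0 :: —c→ p10
  p9 = c.0 | 0 :: —c→ p10
  p10 = 0 | 0 :: ·
LTS(Q): 8 reachable states
  q0 = a.c.(a.c.0 | b.0) :: —a→ q1
  q1 = c.(a.c.0 | b.0) :: —c→ q2
  q2 = a.c.0 | b.0 :: —a→ q3, —b→ q4
  q3 = c.0 | b.0 :: —b→ q5, —c→ q6
  q4 = a.c.0 | 0 :: —a→ q5
  q5 = c.0 | 0 :: —c→ q7
  q6 = 0 | b.0 :: —b→ q7
  q7 = 0 | 0 :: ·
Partition-refinement fixed point:
  B0 = {p0}
  B1 = {p1}
  B2 = {p2}
  B3 = {p4}
  B4 = {p7, q4}
  B5 = {p8, p9, q5}
  B6 = {p10, q7}
  B7 = {p5}
  B8 = {p3}
  B9 = {p6}
  B10 = {q0}
  B11 = {q1}
  B12 = {q2}
  B13 = {q3}
  B14 = {q6}
p0 ∈ B0, q0 ∈ B10 → different blocks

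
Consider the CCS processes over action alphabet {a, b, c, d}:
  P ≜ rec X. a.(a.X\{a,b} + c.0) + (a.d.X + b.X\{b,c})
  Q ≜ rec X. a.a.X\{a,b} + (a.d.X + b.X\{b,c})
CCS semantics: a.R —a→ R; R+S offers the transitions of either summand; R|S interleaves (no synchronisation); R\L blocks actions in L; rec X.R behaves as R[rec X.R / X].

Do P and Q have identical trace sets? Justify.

P's transition system — 9 states:
  s0 = rec X. a.(a.X\{a,b} + c.0) + (a.d.X + b.X\{b,c}) :: —a→ s1, —a→ s2, —b→ s3
  s1 = a.(rec X. a.(a.X\{a,b} + c.0) + (a.d.X + b.X\{b,c}))\{a,b} + c.0 :: —a→ s4, —c→ s5
  s2 = d.(rec X. a.(a.X\{a,b} + c.0) + (a.d.X + b.X\{b,c})) :: —d→ s0
  s3 = (rec X. a.(a.X\{a,b} + c.0) + (a.d.X + b.X\{b,c}))\{b,c} :: —a→ s6, —a→ s7
  s4 = (rec X. a.(a.X\{a,b} + c.0) + (a.d.X + b.X\{b,c}))\{a,b} :: deadlocked
  s5 = 0 :: deadlocked
  s6 = (a.(rec X. a.(a.X\{a,b} + c.0) + (a.d.X + b.X\{b,c}))\{a,b} + c.0)\{b,c} :: —a→ s8
  s7 = (d.(rec X. a.(a.X\{a,b} + c.0) + (a.d.X + b.X\{b,c})))\{b,c} :: —d→ s3
  s8 = (rec X. a.(a.X\{a,b} + c.0) + (a.d.X + b.X\{b,c}))\{a,b}\{b,c} :: deadlocked
Q's transition system — 8 states:
  t0 = rec X. a.a.X\{a,b} + (a.d.X + b.X\{b,c}) :: —a→ t1, —a→ t2, —b→ t3
  t1 = a.(rec X. a.a.X\{a,b} + (a.d.X + b.X\{b,c}))\{a,b} :: —a→ t4
  t2 = d.(rec X. a.a.X\{a,b} + (a.d.X + b.X\{b,c})) :: —d→ t0
  t3 = (rec X. a.a.X\{a,b} + (a.d.X + b.X\{b,c}))\{b,c} :: —a→ t5, —a→ t6
  t4 = (rec X. a.a.X\{a,b} + (a.d.X + b.X\{b,c}))\{a,b} :: deadlocked
  t5 = (a.(rec X. a.a.X\{a,b} + (a.d.X + b.X\{b,c}))\{a,b})\{b,c} :: —a→ t7
  t6 = (d.(rec X. a.a.X\{a,b} + (a.d.X + b.X\{b,c})))\{b,c} :: —d→ t3
  t7 = (rec X. a.a.X\{a,b} + (a.d.X + b.X\{b,c}))\{a,b}\{b,c} :: deadlocked
Run σ = ⟨ac⟩ on P: start {s0}
  after a @ step 1: {s1, s2}
  after c @ step 2: {s5}
  P completes σ.
Run σ = ⟨ac⟩ on Q: start {t0}
  after a @ step 1: {t1, t2}
  after c @ step 2: ∅ (Q stuck)

traces(P) ≠ traces(Q) — witness ⟨ac⟩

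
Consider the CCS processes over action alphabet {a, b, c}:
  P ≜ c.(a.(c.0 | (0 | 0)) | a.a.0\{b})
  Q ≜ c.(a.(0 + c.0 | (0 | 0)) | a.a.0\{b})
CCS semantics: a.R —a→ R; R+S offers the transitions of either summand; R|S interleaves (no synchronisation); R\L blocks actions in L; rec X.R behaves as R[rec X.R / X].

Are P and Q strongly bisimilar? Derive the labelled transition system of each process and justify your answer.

YES

Reachable graph of P (10 states):
  p0 = c.(a.(c.0 | (0 | 0)) | a.a.0\{b}) has moves --c--▸ p1
  p1 = a.(c.0 | (0 | 0)) | a.a.0\{b} has moves --a--▸ p2, --a--▸ p3
  p2 = a.(c.0 | (0 | 0)) | a.0\{b} has moves --a--▸ p4, --a--▸ p5
  p3 = c.0 | (0 | 0) | a.a.0\{b} has moves --a--▸ p5, --c--▸ p6
  p4 = a.(c.0 | (0 | 0)) | 0\{b} has moves --a--▸ p7
  p5 = c.0 | (0 | 0) | a.0\{b} has moves --a--▸ p7, --c--▸ p8
  p6 = 0 | (0 | 0) | a.a.0\{b} has moves --a--▸ p8
  p7 = c.0 | (0 | 0) | 0\{b} has moves --c--▸ p9
  p8 = 0 | (0 | 0) | a.0\{b} has moves --a--▸ p9
  p9 = 0 | (0 | 0) | 0\{b} has moves stopped
Reachable graph of Q (10 states):
  q0 = c.(a.(0 + c.0 | (0 | 0)) | a.a.0\{b}) has moves --c--▸ q1
  q1 = a.(0 + c.0 | (0 | 0)) | a.a.0\{b} has moves --a--▸ q2, --a--▸ q3
  q2 = (0 + c.0 | (0 | 0)) | a.a.0\{b} has moves --a--▸ q4, --c--▸ q5
  q3 = a.(0 + c.0 | (0 | 0)) | a.0\{b} has moves --a--▸ q4, --a--▸ q6
  q4 = (0 + c.0 | (0 | 0)) | a.0\{b} has moves --a--▸ q7, --c--▸ q8
  q5 = 0 | (0 | 0) | a.a.0\{b} has moves --a--▸ q8
  q6 = a.(0 + c.0 | (0 | 0)) | 0\{b} has moves --a--▸ q7
  q7 = (0 + c.0 | (0 | 0)) | 0\{b} has moves --c--▸ q9
  q8 = 0 | (0 | 0) | a.0\{b} has moves --a--▸ q9
  q9 = 0 | (0 | 0) | 0\{b} has moves stopped
Bisimilarity quotient blocks:
  B0 = {p0, q0}
  B1 = {p1, q1}
  B2 = {p2, q3}
  B3 = {p4, q6}
  B4 = {p7, q7}
  B5 = {p9, q9}
  B6 = {p5, q4}
  B7 = {p8, q8}
  B8 = {p3, q2}
  B9 = {p6, q5}
p0 ∈ B0, q0 ∈ B0 → same block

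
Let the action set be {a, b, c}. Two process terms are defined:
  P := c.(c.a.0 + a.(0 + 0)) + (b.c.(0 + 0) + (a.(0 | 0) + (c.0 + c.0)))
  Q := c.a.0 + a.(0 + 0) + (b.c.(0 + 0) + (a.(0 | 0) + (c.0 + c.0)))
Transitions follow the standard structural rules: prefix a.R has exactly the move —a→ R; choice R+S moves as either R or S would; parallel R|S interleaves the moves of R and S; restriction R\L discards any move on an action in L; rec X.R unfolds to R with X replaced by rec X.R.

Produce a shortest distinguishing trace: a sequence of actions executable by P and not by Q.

Reachable graph of P (7 states):
  s0 = c.(c.a.0 + a.(0 + 0)) + (b.c.(0 + 0) + (a.(0 | 0) + (c.0 + c.0))) | —a→ s1, —b→ s2, —c→ s3, —c→ s4
  s1 = 0 | 0 | stopped
  s2 = c.(0 + 0) | —c→ s5
  s3 = 0 | stopped
  s4 = c.a.0 + a.(0 + 0) | —a→ s5, —c→ s6
  s5 = 0 + 0 | stopped
  s6 = a.0 | —a→ s3
Reachable graph of Q (6 states):
  t0 = c.a.0 + a.(0 + 0) + (b.c.(0 + 0) + (a.(0 | 0) + (c.0 + c.0))) | —a→ t1, —a→ t2, —b→ t3, —c→ t4, —c→ t5
  t1 = 0 + 0 | stopped
  t2 = 0 | 0 | stopped
  t3 = c.(0 + 0) | —c→ t1
  t4 = 0 | stopped
  t5 = a.0 | —a→ t4
Trace ⟨cc⟩ through P, begin at {s0}:
  [1] c ⇒ {s3, s4}
  [2] c ⇒ {s6}
  ✓ P
Trace ⟨cc⟩ through Q, begin at {t0}:
  [1] c ⇒ {t4, t5}
  [2] c ⇒ ∅  — Q cannot continue

cc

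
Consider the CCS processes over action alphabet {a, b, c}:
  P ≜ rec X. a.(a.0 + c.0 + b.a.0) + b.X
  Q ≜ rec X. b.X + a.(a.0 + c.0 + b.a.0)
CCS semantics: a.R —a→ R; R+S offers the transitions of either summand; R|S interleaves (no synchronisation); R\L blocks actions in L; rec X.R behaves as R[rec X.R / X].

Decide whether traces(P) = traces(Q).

traces(P) = traces(Q)

LTS(P): 4 reachable states
  m0 = rec X. a.(a.0 + c.0 + b.a.0) + b.X has moves =a=> m1, =b=> m0
  m1 = a.0 + c.0 + b.a.0 has moves =a=> m2, =b=> m3, =c=> m2
  m2 = 0 has moves deadlocked
  m3 = a.0 has moves =a=> m2
LTS(Q): 4 reachable states
  n0 = rec X. b.X + a.(a.0 + c.0 + b.a.0) has moves =a=> n1, =b=> n0
  n1 = a.0 + c.0 + b.a.0 has moves =a=> n2, =b=> n3, =c=> n2
  n2 = 0 has moves deadlocked
  n3 = a.0 has moves =a=> n2
Partition-refinement fixed point:
  B0 = {m0, n0}
  B1 = {m1, n1}
  B2 = {m2, n2}
  B3 = {m3, n3}
m0 ∈ B0, n0 ∈ B0 → same block
Bisimilar ⇒ trace-equivalent.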